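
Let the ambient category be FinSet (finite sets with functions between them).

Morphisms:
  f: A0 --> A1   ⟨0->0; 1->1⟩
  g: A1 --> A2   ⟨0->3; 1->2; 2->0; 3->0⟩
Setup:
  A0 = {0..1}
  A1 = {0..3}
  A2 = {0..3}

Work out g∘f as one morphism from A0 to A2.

Answer: ⟨0->3; 1->2⟩

Work:
  0 f-->0 g-->3
  1 f-->1 g-->2
composite: ⟨0->3; 1->2⟩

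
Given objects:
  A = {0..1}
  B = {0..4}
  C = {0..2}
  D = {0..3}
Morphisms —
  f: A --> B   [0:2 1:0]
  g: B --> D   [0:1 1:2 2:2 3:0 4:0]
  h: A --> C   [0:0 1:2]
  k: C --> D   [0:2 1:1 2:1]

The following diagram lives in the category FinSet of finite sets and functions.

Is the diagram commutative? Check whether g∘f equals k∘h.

Along f;g (path 1):
  0 f-->2 g-->2
  1 f-->0 g-->1
  composite₁ = [0:2 1:1]
Along h;k (path 2):
  0 h-->0 k-->2
  1 h-->2 k-->1
  composite₂ = [0:2 1:1]
Equal? YES — commutes

Answer: COMMUTES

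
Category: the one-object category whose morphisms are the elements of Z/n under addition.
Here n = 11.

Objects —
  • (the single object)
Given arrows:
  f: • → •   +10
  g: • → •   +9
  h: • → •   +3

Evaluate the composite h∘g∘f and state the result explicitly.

Answer: +0

Derivation:
  0 +10≡10 +9≡8 +3≡0  (mod 11)
⟦path⟧: +0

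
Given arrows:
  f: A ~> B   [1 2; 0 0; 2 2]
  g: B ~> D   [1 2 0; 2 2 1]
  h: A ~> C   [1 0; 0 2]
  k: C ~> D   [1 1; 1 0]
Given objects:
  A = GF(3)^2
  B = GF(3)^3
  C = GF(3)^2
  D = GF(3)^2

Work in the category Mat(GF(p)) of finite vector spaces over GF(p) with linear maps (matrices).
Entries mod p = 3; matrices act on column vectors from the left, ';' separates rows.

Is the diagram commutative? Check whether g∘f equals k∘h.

Path 1 = f;g:
  e0=[1,0] f~>[1,0,2] g~>[1,1]
  e1=[0,1] f~>[2,0,2] g~>[2,0]
  composite₁ = [1 2; 1 0]
Path 2 = h;k:
  e0=[1,0] h~>[1,0] k~>[1,1]
  e1=[0,1] h~>[0,2] k~>[2,0]
  composite₂ = [1 2; 1 0]
Equal? YES — commutes

Answer: COMMUTES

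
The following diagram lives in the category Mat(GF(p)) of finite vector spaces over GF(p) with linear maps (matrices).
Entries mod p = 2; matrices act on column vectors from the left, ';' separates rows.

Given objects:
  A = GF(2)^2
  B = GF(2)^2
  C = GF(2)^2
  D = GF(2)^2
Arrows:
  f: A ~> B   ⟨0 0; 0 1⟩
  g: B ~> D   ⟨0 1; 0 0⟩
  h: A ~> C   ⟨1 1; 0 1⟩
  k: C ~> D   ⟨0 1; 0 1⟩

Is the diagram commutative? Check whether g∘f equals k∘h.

Along f;g (path 1):
  e0=⟨1,0⟩ f~>⟨0,0⟩ g~>⟨0,0⟩
  e1=⟨0,1⟩ f~>⟨0,1⟩ g~>⟨1,0⟩
  result₁ = ⟨0 1; 0 0⟩
Along h;k (path 2):
  e0=⟨1,0⟩ h~>⟨1,0⟩ k~>⟨0,0⟩
  e1=⟨0,1⟩ h~>⟨1,1⟩ k~>⟨1,1⟩
  result₂ = ⟨0 1; 0 1⟩
Equal? distinct morphisms ✗

Answer: DOES NOT COMMUTE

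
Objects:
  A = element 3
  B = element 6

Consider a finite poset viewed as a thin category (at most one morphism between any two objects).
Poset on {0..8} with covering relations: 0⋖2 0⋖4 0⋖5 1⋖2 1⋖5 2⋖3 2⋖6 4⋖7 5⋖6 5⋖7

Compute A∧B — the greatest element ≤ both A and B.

Answer: A∧B = 2

Derivation:
Lower bounds of A=3 and B=6: {0,1,2}
  0 ⊑ 2
  1 ⊑ 2
  2 ⊑ 2
glb = 2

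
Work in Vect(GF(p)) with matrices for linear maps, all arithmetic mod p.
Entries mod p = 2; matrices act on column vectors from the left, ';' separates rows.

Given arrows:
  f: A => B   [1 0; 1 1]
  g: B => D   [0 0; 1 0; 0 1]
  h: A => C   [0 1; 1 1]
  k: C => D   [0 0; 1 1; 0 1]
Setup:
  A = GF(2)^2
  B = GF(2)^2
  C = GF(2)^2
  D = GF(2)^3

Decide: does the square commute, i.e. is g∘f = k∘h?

Answer: COMMUTES

Trace:
Along f;g (path 1):
  e0=(1,0) f=>(1,1) g=>(0,1,1)
  e1=(0,1) f=>(0,1) g=>(0,0,1)
  ⟦path⟧₁ = [0 0; 1 0; 1 1]
Along h;k (path 2):
  e0=(1,0) h=>(0,1) k=>(0,1,1)
  e1=(0,1) h=>(1,1) k=>(0,0,1)
  ⟦path⟧₂ = [0 0; 1 0; 1 1]
Equal? YES — commutes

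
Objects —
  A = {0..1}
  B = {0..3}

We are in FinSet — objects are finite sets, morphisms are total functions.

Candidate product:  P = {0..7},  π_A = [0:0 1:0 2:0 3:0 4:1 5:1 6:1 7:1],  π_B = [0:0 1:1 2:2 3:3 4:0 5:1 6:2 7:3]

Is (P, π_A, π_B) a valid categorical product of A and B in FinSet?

|A|·|B| = 2·4 = 8;  |P| = 8
Check the pairing map k ↦ (π_A(k), π_B(k)):
  0 : (0,0)
  1 : (0,1)
  2 : (0,2)
  3 : (0,3)
  4 : (1,0)
  5 : (1,1)
  6 : (1,2)
  7 : (1,3)
distinct pairs in image: 8 / 8 needed
  → bijection onto A×B; projections well-typed.

Answer: VALID PRODUCT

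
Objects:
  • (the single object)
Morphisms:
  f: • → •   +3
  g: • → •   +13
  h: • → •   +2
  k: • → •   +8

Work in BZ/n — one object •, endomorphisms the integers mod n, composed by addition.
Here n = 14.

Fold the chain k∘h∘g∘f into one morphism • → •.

  0 +3≡3 +13≡2 +2≡4 +8≡12  (mod 14)
result: +12

Answer: +12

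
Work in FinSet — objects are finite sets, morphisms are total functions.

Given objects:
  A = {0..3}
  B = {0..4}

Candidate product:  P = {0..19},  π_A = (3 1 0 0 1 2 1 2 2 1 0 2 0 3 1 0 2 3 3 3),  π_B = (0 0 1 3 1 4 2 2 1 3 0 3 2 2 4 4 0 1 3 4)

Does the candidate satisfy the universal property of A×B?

Answer: VALID PRODUCT

Trace:
|A|·|B| = 4·5 = 20;  |P| = 20
Check the pairing map k ↦ (π_A(k), π_B(k)):
  0 : (3,0)
  1 : (1,0)
  2 : (0,1)
  3 : (0,3)
  4 : (1,1)
  5 : (2,4)
  6 : (1,2)
  7 : (2,2)
  8 : (2,1)
  9 : (1,3)
  10 : (0,0)
  11 : (2,3)
  12 : (0,2)
  13 : (3,2)
  14 : (1,4)
  15 : (0,4)
  16 : (2,0)
  17 : (3,1)
  18 : (3,3)
  19 : (3,4)
distinct pairs in image: 20 / 20 needed
  → bijection onto A×B; projections well-typed.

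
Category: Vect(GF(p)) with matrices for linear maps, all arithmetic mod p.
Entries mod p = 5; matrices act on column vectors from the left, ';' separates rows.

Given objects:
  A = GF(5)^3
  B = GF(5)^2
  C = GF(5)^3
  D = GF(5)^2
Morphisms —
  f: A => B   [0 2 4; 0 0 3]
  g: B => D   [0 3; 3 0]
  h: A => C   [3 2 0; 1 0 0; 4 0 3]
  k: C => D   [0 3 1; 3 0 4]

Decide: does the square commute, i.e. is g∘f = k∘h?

1) trace f;g:
  e0=[1,0,0] f=>[0,0] g=>[0,0]
  e1=[0,1,0] f=>[2,0] g=>[0,1]
  e2=[0,0,1] f=>[4,3] g=>[4,2]
  ⟦path⟧₁ = [0 0 4; 0 1 2]
2) trace h;k:
  e0=[1,0,0] h=>[3,1,4] k=>[2,0]
  e1=[0,1,0] h=>[2,0,0] k=>[0,1]
  e2=[0,0,1] h=>[0,0,3] k=>[3,2]
  ⟦path⟧₂ = [2 0 3; 0 1 2]
Equal? distinct morphisms ✗

Answer: DOES NOT COMMUTE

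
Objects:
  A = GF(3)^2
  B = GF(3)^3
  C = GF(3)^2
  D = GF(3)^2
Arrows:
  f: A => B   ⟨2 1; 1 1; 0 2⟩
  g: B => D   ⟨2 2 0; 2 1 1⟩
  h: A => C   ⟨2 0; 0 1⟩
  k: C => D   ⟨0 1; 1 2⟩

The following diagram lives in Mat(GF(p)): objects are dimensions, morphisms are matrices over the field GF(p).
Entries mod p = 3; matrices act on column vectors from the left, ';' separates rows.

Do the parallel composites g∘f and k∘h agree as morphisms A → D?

Answer: COMMUTES

Work:
Along f;g (path 1):
  e0=(1,0) f=>(2,1,0) g=>(0,2)
  e1=(0,1) f=>(1,1,2) g=>(1,2)
  ⟦path⟧₁ = ⟨0 1; 2 2⟩
Along h;k (path 2):
  e0=(1,0) h=>(2,0) k=>(0,2)
  e1=(0,1) h=>(0,1) k=>(1,2)
  ⟦path⟧₂ = ⟨0 1; 2 2⟩
Equal? equal; square commutes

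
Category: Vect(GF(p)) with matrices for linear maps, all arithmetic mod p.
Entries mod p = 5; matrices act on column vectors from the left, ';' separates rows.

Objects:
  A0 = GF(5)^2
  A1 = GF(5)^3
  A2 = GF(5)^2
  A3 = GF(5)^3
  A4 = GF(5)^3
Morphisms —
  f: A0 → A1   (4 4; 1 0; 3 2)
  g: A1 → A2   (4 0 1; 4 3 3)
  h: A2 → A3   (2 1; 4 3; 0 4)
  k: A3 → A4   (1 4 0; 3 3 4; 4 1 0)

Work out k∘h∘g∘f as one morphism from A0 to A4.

Answer: (1 0; 1 0; 4 0)

Trace:
  e0=⟨1,0⟩ f→⟨4,1,3⟩ g→⟨4,3⟩ h→⟨1,0,2⟩ k→⟨1,1,4⟩
  e1=⟨0,1⟩ f→⟨4,0,2⟩ g→⟨3,2⟩ h→⟨3,3,3⟩ k→⟨0,0,0⟩
result: (1 0; 1 0; 4 0)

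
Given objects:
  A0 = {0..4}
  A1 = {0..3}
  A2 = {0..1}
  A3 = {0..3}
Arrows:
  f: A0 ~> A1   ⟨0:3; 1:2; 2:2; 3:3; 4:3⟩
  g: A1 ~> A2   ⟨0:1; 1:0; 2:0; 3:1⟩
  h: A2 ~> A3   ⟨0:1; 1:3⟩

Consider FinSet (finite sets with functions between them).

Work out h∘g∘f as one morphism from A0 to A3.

Answer: ⟨0:3; 1:1; 2:1; 3:3; 4:3⟩

Trace:
  0 f~>3 g~>1 h~>3
  1 f~>2 g~>0 h~>1
  2 f~>2 g~>0 h~>1
  3 f~>3 g~>1 h~>3
  4 f~>3 g~>1 h~>3
composite: ⟨0:3; 1:1; 2:1; 3:3; 4:3⟩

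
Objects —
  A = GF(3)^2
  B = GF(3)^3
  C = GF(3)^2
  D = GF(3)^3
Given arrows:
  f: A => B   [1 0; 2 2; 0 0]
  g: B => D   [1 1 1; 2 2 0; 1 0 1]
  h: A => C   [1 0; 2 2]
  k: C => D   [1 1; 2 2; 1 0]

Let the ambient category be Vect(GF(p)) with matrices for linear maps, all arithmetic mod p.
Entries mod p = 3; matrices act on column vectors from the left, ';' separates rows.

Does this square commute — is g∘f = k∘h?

Path 1 = f;g:
  e0=⟨1,0⟩ f=>⟨1,2,0⟩ g=>⟨0,0,1⟩
  e1=⟨0,1⟩ f=>⟨0,2,0⟩ g=>⟨2,1,0⟩
  result₁ = [0 2; 0 1; 1 0]
Path 2 = h;k:
  e0=⟨1,0⟩ h=>⟨1,2⟩ k=>⟨0,0,1⟩
  e1=⟨0,1⟩ h=>⟨0,2⟩ k=>⟨2,1,0⟩
  result₂ = [0 2; 0 1; 1 0]
Equal? equal; square commutes

Answer: COMMUTES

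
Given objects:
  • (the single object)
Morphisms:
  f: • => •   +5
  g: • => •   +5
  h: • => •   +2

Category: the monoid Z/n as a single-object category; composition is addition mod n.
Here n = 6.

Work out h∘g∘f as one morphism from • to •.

Answer: +0

Trace:
  0 +5≡5 +5≡4 +2≡0  (mod 6)
result: +0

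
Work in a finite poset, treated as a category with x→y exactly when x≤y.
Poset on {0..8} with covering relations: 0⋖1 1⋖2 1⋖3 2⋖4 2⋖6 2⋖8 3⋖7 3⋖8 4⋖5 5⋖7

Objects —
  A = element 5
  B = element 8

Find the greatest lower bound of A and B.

{x : x⊑A ∧ x⊑B} = {0,1,2}  (A=5, B=8)
  0 ⊑ 2
  1 ⊑ 2
  2 ⊑ 2
glb = 2

Answer: A∧B = 2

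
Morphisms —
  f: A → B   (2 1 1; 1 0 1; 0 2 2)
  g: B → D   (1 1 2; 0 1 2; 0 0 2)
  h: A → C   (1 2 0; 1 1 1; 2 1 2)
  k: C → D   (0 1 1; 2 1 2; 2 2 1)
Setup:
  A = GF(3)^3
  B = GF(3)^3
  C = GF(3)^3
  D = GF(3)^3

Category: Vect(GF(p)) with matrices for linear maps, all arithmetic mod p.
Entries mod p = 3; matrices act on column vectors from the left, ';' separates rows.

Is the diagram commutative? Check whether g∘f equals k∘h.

Answer: COMMUTES

Work:
Path 1 = f;g:
  e0=(1,0,0) f→(2,1,0) g→(0,1,0)
  e1=(0,1,0) f→(1,0,2) g→(2,1,1)
  e2=(0,0,1) f→(1,1,2) g→(0,2,1)
  composite₁ = (0 2 0; 1 1 2; 0 1 1)
Path 2 = h;k:
  e0=(1,0,0) h→(1,1,2) k→(0,1,0)
  e1=(0,1,0) h→(2,1,1) k→(2,1,1)
  e2=(0,0,1) h→(0,1,2) k→(0,2,1)
  composite₂ = (0 2 0; 1 1 2; 0 1 1)
Equal? equal; square commutes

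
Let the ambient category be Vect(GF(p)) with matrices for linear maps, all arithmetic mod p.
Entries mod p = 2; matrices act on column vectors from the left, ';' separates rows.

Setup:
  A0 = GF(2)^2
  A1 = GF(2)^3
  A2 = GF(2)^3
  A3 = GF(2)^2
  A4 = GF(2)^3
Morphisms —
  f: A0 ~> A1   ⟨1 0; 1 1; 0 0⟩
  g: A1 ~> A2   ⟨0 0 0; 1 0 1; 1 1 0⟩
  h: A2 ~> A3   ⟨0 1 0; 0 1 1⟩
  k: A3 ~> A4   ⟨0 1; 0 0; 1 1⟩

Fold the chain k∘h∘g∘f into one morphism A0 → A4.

  e0=[1,0] f~>[1,1,0] g~>[0,1,0] h~>[1,1] k~>[1,0,0]
  e1=[0,1] f~>[0,1,0] g~>[0,0,1] h~>[0,1] k~>[1,0,1]
result: ⟨1 1; 0 0; 0 1⟩

Answer: ⟨1 1; 0 0; 0 1⟩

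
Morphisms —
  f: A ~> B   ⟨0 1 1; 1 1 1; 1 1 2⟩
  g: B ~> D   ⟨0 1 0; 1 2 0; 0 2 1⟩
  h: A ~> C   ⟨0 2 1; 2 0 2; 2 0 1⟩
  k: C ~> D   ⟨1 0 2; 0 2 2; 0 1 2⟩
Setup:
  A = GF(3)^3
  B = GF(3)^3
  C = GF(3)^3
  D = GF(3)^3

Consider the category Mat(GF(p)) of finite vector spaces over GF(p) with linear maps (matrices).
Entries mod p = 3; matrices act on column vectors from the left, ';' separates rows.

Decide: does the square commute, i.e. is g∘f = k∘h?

Path 1 = f;g:
  e0=(1,0,0) f~>(0,1,1) g~>(1,2,0)
  e1=(0,1,0) f~>(1,1,1) g~>(1,0,0)
  e2=(0,0,1) f~>(1,1,2) g~>(1,0,1)
  result₁ = ⟨1 1 1; 2 0 0; 0 0 1⟩
Path 2 = h;k:
  e0=(1,0,0) h~>(0,2,2) k~>(1,2,0)
  e1=(0,1,0) h~>(2,0,0) k~>(2,0,0)
  e2=(0,0,1) h~>(1,2,1) k~>(0,0,1)
  result₂ = ⟨1 2 0; 2 0 0; 0 0 1⟩
Equal? NO — does not commute

Answer: DOES NOT COMMUTE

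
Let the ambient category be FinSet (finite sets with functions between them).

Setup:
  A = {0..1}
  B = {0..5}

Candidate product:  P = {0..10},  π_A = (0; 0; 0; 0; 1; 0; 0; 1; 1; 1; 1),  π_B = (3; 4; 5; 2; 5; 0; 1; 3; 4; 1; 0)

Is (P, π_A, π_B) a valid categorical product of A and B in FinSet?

Answer: NOT A VALID PRODUCT — |P|=11 ≠ |A|·|B|=12

Trace:
|A|·|B| = 2·6 = 12;  |P| = 11
  → cardinalities differ; no bijection possible.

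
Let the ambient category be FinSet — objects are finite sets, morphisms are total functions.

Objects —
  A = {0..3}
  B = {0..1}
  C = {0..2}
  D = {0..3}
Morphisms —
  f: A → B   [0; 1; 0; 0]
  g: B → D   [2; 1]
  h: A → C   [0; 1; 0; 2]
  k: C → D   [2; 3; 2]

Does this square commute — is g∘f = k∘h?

Along f;g (path 1):
  0 f→0 g→2
  1 f→1 g→1
  2 f→0 g→2
  3 f→0 g→2
  ⟦path⟧₁ = [2; 1; 2; 2]
Along h;k (path 2):
  0 h→0 k→2
  1 h→1 k→3
  2 h→0 k→2
  3 h→2 k→2
  ⟦path⟧₂ = [2; 3; 2; 2]
Equal? distinct morphisms ✗

Answer: DOES NOT COMMUTE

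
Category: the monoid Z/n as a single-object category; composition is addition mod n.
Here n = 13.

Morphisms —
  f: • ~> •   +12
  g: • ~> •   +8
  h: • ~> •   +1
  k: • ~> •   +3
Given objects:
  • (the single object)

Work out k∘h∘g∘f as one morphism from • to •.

  0 +12≡12 +8≡7 +1≡8 +3≡11  (mod 13)
⟦path⟧: +11

Answer: +11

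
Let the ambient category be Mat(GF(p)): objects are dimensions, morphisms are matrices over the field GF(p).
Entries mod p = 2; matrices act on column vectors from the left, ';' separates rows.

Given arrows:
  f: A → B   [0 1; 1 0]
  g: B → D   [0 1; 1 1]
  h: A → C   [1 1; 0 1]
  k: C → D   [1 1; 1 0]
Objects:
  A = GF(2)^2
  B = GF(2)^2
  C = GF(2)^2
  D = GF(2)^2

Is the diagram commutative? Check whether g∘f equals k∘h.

Along f;g (path 1):
  e0=[1,0] f→[0,1] g→[1,1]
  e1=[0,1] f→[1,0] g→[0,1]
  ⟦path⟧₁ = [1 0; 1 1]
Along h;k (path 2):
  e0=[1,0] h→[1,0] k→[1,1]
  e1=[0,1] h→[1,1] k→[0,1]
  ⟦path⟧₂ = [1 0; 1 1]
Equal? same morphism ✓

Answer: COMMUTES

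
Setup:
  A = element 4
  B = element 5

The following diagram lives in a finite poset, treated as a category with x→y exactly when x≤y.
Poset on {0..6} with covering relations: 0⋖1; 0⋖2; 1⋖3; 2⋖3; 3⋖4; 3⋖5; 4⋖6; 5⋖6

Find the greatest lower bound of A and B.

Lower bounds of A=4 and B=5: {0,1,2,3}
  0 <= 3
  1 <= 3
  2 <= 3
  3 <= 3
glb = 3

Answer: A∧B = 3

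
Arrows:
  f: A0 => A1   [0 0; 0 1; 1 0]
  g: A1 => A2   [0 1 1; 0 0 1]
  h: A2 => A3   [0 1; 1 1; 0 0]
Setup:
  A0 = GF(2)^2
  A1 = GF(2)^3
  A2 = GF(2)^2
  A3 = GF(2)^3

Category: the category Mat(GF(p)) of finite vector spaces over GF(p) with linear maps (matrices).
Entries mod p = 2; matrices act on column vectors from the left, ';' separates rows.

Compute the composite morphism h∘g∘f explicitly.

Answer: [1 0; 0 1; 0 0]

Derivation:
  e0=(1,0) f=>(0,0,1) g=>(1,1) h=>(1,0,0)
  e1=(0,1) f=>(0,1,0) g=>(1,0) h=>(0,1,0)
⟦path⟧: [1 0; 0 1; 0 0]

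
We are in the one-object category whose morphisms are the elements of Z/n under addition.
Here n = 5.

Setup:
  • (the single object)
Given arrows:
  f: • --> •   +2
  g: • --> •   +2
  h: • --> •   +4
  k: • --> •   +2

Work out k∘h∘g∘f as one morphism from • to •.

Answer: +0

Trace:
  0 +2≡2 +2≡4 +4≡3 +2≡0  (mod 5)
composite: +0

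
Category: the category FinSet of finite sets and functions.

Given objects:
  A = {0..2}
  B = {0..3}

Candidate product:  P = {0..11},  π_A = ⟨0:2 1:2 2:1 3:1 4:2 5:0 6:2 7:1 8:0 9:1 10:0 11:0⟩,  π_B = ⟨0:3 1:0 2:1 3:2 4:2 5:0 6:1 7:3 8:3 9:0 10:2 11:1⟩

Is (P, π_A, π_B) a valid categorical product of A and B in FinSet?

Answer: VALID PRODUCT

Trace:
|A|·|B| = 3·4 = 12;  |P| = 12
Check the pairing map k ↦ (π_A(k), π_B(k)):
  0 : (2,3)
  1 : (2,0)
  2 : (1,1)
  3 : (1,2)
  4 : (2,2)
  5 : (0,0)
  6 : (2,1)
  7 : (1,3)
  8 : (0,3)
  9 : (1,0)
  10 : (0,2)
  11 : (0,1)
distinct pairs in image: 12 / 12 needed
  → bijection onto A×B; projections well-typed.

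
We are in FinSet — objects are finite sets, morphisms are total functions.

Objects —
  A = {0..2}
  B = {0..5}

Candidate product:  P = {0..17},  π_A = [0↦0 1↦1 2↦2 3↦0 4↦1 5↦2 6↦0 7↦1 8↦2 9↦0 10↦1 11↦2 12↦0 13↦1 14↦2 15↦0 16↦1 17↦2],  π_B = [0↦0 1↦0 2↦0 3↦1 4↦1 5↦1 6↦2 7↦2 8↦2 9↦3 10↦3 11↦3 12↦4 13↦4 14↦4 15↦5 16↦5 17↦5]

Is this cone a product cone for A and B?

Answer: VALID PRODUCT

Derivation:
|A|·|B| = 3·6 = 18;  |P| = 18
Check the pairing map k ↦ (π_A(k), π_B(k)):
  0 ↦ (0,0)
  1 ↦ (1,0)
  2 ↦ (2,0)
  3 ↦ (0,1)
  4 ↦ (1,1)
  5 ↦ (2,1)
  6 ↦ (0,2)
  7 ↦ (1,2)
  8 ↦ (2,2)
  9 ↦ (0,3)
  10 ↦ (1,3)
  11 ↦ (2,3)
  12 ↦ (0,4)
  13 ↦ (1,4)
  14 ↦ (2,4)
  15 ↦ (0,5)
  16 ↦ (1,5)
  17 ↦ (2,5)
distinct pairs in image: 18 / 18 needed
  → bijection onto A×B; projections well-typed.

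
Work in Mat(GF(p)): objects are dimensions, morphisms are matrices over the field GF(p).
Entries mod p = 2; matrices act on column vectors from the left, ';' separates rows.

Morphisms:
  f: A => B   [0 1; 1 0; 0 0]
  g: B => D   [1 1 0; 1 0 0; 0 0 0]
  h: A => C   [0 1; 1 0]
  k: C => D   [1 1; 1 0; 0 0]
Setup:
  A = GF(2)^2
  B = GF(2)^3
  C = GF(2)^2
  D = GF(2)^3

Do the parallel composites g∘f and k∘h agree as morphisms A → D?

Path 1 = f;g:
  e0=[1,0] f=>[0,1,0] g=>[1,0,0]
  e1=[0,1] f=>[1,0,0] g=>[1,1,0]
  result₁ = [1 1; 0 1; 0 0]
Path 2 = h;k:
  e0=[1,0] h=>[0,1] k=>[1,0,0]
  e1=[0,1] h=>[1,0] k=>[1,1,0]
  result₂ = [1 1; 0 1; 0 0]
Equal? same morphism ✓

Answer: COMMUTES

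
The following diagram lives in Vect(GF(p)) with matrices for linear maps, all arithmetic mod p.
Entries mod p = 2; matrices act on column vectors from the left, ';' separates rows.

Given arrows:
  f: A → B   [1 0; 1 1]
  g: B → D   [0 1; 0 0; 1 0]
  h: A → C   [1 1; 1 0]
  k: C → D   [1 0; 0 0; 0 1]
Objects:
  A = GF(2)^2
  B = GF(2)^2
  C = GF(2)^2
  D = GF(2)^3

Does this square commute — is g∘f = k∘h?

Along f;g (path 1):
  e0=[1,0] f→[1,1] g→[1,0,1]
  e1=[0,1] f→[0,1] g→[1,0,0]
  ⟦path⟧₁ = [1 1; 0 0; 1 0]
Along h;k (path 2):
  e0=[1,0] h→[1,1] k→[1,0,1]
  e1=[0,1] h→[1,0] k→[1,0,0]
  ⟦path⟧₂ = [1 1; 0 0; 1 0]
Equal? equal; square commutes

Answer: COMMUTES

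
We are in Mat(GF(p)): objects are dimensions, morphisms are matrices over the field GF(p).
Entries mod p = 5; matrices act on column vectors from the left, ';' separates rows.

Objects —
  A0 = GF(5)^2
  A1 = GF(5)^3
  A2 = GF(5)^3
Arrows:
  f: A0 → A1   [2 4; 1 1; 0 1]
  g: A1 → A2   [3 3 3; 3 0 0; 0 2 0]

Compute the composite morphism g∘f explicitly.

  e0=[1,0] f→[2,1,0] g→[4,1,2]
  e1=[0,1] f→[4,1,1] g→[3,2,2]
⟦path⟧: [4 3; 1 2; 2 2]

Answer: [4 3; 1 2; 2 2]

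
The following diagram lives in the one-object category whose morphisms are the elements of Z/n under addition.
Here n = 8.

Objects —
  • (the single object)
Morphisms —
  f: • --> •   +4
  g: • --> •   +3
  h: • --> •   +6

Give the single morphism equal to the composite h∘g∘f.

Answer: +5

Derivation:
  0 +4≡4 +3≡7 +6≡5  (mod 8)
⟦path⟧: +5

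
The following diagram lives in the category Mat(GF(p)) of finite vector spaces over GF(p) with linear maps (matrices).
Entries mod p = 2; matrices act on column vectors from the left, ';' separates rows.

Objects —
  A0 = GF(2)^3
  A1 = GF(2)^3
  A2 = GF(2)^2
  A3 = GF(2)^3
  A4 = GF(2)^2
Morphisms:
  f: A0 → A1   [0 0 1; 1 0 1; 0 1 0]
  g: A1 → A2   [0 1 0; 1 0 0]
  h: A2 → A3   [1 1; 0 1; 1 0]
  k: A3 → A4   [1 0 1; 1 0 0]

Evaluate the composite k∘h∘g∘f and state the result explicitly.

  e0=[1,0,0] f→[0,1,0] g→[1,0] h→[1,0,1] k→[0,1]
  e1=[0,1,0] f→[0,0,1] g→[0,0] h→[0,0,0] k→[0,0]
  e2=[0,0,1] f→[1,1,0] g→[1,1] h→[0,1,1] k→[1,0]
result: [0 0 1; 1 0 0]

Answer: [0 0 1; 1 0 0]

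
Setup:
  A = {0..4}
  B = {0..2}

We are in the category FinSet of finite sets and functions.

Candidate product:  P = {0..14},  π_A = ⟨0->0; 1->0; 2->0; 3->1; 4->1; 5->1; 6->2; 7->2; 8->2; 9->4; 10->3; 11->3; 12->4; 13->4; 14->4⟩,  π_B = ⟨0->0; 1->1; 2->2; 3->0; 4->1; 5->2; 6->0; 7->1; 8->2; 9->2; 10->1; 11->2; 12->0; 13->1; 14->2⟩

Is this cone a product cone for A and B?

|A|·|B| = 5·3 = 15;  |P| = 15
Check the pairing map k ↦ (π_A(k), π_B(k)):
  0 -> (0,0)
  1 -> (0,1)
  2 -> (0,2)
  3 -> (1,0)
  4 -> (1,1)
  5 -> (1,2)
  6 -> (2,0)
  7 -> (2,1)
  8 -> (2,2)
  9 -> (4,2)
  10 -> (3,1)
  11 -> (3,2)
  12 -> (4,0)
  13 -> (4,1)
  14 -> (4,2)  ✗ repeats pair of k=9
distinct pairs in image: 14 / 15 needed
  → (4,2) hit at k=9 and k=14

Answer: NOT A VALID PRODUCT — duplicate pair at indices 14,9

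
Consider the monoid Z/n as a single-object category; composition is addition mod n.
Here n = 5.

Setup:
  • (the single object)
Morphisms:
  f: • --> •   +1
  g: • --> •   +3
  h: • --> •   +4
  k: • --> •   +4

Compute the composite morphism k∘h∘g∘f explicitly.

Answer: +2

Trace:
  0 +1≡1 +3≡4 +4≡3 +4≡2  (mod 5)
result: +2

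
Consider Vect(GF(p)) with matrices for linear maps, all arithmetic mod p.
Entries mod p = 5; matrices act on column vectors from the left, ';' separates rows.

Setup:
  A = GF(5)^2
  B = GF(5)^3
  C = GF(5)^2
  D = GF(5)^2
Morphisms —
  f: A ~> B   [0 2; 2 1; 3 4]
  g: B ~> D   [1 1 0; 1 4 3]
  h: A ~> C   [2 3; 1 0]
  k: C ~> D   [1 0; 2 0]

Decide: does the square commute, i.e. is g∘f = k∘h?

Along f;g (path 1):
  e0=⟨1,0⟩ f~>⟨0,2,3⟩ g~>⟨2,2⟩
  e1=⟨0,1⟩ f~>⟨2,1,4⟩ g~>⟨3,3⟩
  composite₁ = [2 3; 2 3]
Along h;k (path 2):
  e0=⟨1,0⟩ h~>⟨2,1⟩ k~>⟨2,4⟩
  e1=⟨0,1⟩ h~>⟨3,0⟩ k~>⟨3,1⟩
  composite₂ = [2 3; 4 1]
Equal? distinct morphisms ✗

Answer: DOES NOT COMMUTE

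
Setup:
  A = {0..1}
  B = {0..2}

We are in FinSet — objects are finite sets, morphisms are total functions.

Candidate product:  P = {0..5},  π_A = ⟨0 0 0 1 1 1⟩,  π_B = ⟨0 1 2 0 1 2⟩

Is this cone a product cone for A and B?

|A|·|B| = 2·3 = 6;  |P| = 6
Check the pairing map k ↦ (π_A(k), π_B(k)):
  0 ↦ (0,0)
  1 ↦ (0,1)
  2 ↦ (0,2)
  3 ↦ (1,0)
  4 ↦ (1,1)
  5 ↦ (1,2)
distinct pairs in image: 6 / 6 needed
  → bijection onto A×B; projections well-typed.

Answer: VALID PRODUCT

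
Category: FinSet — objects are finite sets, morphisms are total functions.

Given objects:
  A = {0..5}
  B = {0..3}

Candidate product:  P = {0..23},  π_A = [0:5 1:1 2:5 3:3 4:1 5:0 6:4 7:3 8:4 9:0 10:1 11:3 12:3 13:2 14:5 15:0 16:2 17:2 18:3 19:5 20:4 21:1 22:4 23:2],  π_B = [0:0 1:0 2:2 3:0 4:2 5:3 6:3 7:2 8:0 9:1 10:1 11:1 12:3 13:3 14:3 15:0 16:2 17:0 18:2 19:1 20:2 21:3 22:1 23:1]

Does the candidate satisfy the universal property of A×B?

Answer: NOT A VALID PRODUCT — duplicate pair at indices 7,18

Work:
|A|·|B| = 6·4 = 24;  |P| = 24
Check the pairing map k ↦ (π_A(k), π_B(k)):
  0 : (5,0)
  1 : (1,0)
  2 : (5,2)
  3 : (3,0)
  4 : (1,2)
  5 : (0,3)
  6 : (4,3)
  7 : (3,2)
  8 : (4,0)
  9 : (0,1)
  10 : (1,1)
  11 : (3,1)
  12 : (3,3)
  13 : (2,3)
  14 : (5,3)
  15 : (0,0)
  16 : (2,2)
  17 : (2,0)
  18 : (3,2)  ✗ repeats pair of k=7
  19 : (5,1)
  20 : (4,2)
  21 : (1,3)
  22 : (4,1)
  23 : (2,1)
distinct pairs in image: 23 / 24 needed
  → (3,2) hit at k=7 and k=18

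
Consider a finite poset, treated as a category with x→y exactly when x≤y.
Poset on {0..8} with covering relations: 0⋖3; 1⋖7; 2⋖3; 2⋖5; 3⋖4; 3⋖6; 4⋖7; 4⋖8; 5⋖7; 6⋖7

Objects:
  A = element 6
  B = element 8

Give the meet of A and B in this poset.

Common predecessors of 6,8: {0,2,3}
  0 ⊑ 3
  2 ⊑ 3
  3 ⊑ 3
glb = 3

Answer: A∧B = 3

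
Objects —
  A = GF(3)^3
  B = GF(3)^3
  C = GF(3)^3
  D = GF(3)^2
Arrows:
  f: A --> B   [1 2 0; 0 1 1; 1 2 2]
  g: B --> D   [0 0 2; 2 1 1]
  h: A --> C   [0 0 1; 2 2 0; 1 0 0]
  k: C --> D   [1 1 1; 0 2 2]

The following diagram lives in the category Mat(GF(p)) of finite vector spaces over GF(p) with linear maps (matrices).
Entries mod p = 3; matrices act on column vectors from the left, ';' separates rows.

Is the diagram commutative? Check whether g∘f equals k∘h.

Path 1 = f;g:
  e0=⟨1,0,0⟩ f-->⟨1,0,1⟩ g-->⟨2,0⟩
  e1=⟨0,1,0⟩ f-->⟨2,1,2⟩ g-->⟨1,1⟩
  e2=⟨0,0,1⟩ f-->⟨0,1,2⟩ g-->⟨1,0⟩
  ⟦path⟧₁ = [2 1 1; 0 1 0]
Path 2 = h;k:
  e0=⟨1,0,0⟩ h-->⟨0,2,1⟩ k-->⟨0,0⟩
  e1=⟨0,1,0⟩ h-->⟨0,2,0⟩ k-->⟨2,1⟩
  e2=⟨0,0,1⟩ h-->⟨1,0,0⟩ k-->⟨1,0⟩
  ⟦path⟧₂ = [0 2 1; 0 1 0]
Equal? distinct morphisms ✗

Answer: DOES NOT COMMUTE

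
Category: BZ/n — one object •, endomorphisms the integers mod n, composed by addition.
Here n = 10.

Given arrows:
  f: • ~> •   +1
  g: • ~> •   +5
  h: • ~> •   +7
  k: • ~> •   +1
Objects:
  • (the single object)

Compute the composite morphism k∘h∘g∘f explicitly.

Answer: +4

Work:
  0 +1≡1 +5≡6 +7≡3 +1≡4  (mod 10)
composite: +4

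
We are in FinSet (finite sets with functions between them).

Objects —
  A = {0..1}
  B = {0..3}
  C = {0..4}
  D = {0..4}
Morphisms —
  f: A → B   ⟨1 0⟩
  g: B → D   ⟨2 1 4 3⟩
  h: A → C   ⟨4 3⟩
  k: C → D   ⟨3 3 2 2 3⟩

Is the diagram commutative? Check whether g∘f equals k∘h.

Answer: DOES NOT COMMUTE

Work:
Path 1 = f;g:
  0 f→1 g→1
  1 f→0 g→2
  composite₁ = ⟨1 2⟩
Path 2 = h;k:
  0 h→4 k→3
  1 h→3 k→2
  composite₂ = ⟨3 2⟩
Equal? NO — does not commute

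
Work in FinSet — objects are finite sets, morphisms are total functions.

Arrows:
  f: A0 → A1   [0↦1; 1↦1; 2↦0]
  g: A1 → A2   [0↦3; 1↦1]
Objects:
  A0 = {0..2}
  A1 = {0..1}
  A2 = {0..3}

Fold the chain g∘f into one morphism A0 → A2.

Answer: [0↦1; 1↦1; 2↦3]

Derivation:
  0 f→1 g→1
  1 f→1 g→1
  2 f→0 g→3
result: [0↦1; 1↦1; 2↦3]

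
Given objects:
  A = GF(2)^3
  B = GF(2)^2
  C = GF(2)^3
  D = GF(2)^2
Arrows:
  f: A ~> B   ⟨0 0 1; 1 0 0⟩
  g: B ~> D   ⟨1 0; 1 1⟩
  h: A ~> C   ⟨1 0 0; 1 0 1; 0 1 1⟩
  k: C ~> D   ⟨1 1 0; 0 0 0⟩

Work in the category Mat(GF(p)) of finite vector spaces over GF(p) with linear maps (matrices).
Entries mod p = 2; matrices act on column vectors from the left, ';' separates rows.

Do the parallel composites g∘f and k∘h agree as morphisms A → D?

Answer: DOES NOT COMMUTE

Work:
1) trace f;g:
  e0=⟨1,0,0⟩ f~>⟨0,1⟩ g~>⟨0,1⟩
  e1=⟨0,1,0⟩ f~>⟨0,0⟩ g~>⟨0,0⟩
  e2=⟨0,0,1⟩ f~>⟨1,0⟩ g~>⟨1,1⟩
  composite₁ = ⟨0 0 1; 1 0 1⟩
2) trace h;k:
  e0=⟨1,0,0⟩ h~>⟨1,1,0⟩ k~>⟨0,0⟩
  e1=⟨0,1,0⟩ h~>⟨0,0,1⟩ k~>⟨0,0⟩
  e2=⟨0,0,1⟩ h~>⟨0,1,1⟩ k~>⟨1,0⟩
  composite₂ = ⟨0 0 1; 0 0 0⟩
Equal? differ; not commutative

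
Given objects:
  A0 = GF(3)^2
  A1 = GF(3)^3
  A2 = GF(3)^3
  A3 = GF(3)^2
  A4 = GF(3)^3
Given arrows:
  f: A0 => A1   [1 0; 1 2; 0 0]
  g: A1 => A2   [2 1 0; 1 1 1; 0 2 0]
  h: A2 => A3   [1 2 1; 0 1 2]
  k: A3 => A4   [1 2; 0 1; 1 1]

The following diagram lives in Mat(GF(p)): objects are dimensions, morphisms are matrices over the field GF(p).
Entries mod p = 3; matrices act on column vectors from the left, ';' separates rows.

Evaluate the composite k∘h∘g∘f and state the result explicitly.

  e0=(1,0) f=>(1,1,0) g=>(0,2,2) h=>(0,0) k=>(0,0,0)
  e1=(0,1) f=>(0,2,0) g=>(2,2,1) h=>(1,1) k=>(0,1,2)
⟦path⟧: [0 0; 0 1; 0 2]

Answer: [0 0; 0 1; 0 2]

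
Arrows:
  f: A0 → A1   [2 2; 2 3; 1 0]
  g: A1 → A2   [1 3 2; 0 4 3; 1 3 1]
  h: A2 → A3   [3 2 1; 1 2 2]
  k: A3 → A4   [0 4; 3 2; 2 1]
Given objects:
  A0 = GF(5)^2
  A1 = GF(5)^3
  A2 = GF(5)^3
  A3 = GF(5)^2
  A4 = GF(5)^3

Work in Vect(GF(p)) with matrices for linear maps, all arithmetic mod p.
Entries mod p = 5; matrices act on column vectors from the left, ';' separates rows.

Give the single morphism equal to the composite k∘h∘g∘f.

Answer: [0 3; 3 3; 2 3]

Work:
  e0=⟨1,0⟩ f→⟨2,2,1⟩ g→⟨0,1,4⟩ h→⟨1,0⟩ k→⟨0,3,2⟩
  e1=⟨0,1⟩ f→⟨2,3,0⟩ g→⟨1,2,1⟩ h→⟨3,2⟩ k→⟨3,3,3⟩
⟦path⟧: [0 3; 3 3; 2 3]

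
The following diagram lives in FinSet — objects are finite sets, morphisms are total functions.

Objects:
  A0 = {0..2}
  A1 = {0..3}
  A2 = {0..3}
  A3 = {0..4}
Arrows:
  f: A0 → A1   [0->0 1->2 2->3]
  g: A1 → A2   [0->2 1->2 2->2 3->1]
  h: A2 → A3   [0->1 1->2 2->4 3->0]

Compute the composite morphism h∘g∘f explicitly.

Answer: [0->4 1->4 2->2]

Derivation:
  0 f→0 g→2 h→4
  1 f→2 g→2 h→4
  2 f→3 g→1 h→2
composite: [0->4 1->4 2->2]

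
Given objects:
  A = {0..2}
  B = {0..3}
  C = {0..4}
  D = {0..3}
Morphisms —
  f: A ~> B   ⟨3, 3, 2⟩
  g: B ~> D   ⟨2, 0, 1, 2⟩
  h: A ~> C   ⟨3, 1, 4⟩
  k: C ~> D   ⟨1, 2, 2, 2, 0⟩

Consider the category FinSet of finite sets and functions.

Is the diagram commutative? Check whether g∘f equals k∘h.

Path 1 = f;g:
  0 f~>3 g~>2
  1 f~>3 g~>2
  2 f~>2 g~>1
  result₁ = ⟨2, 2, 1⟩
Path 2 = h;k:
  0 h~>3 k~>2
  1 h~>1 k~>2
  2 h~>4 k~>0
  result₂ = ⟨2, 2, 0⟩
Equal? differ; not commutative

Answer: DOES NOT COMMUTE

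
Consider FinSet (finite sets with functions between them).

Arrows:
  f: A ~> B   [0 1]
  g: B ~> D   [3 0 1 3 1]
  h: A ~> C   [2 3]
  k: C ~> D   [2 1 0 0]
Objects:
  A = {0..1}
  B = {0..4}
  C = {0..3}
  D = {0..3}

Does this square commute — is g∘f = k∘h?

1) trace f;g:
  0 f~>0 g~>3
  1 f~>1 g~>0
  composite₁ = [3 0]
2) trace h;k:
  0 h~>2 k~>0
  1 h~>3 k~>0
  composite₂ = [0 0]
Equal? differ; not commutative

Answer: DOES NOT COMMUTE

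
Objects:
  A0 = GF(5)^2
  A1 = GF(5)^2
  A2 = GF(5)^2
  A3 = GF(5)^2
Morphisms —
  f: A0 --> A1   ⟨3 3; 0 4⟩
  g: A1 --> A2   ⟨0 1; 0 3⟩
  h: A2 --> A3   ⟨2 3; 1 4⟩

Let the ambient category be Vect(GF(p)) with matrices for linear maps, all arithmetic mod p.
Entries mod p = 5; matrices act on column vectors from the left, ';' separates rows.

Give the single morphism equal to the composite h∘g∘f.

  e0=(1,0) f-->(3,0) g-->(0,0) h-->(0,0)
  e1=(0,1) f-->(3,4) g-->(4,2) h-->(4,2)
result: ⟨0 4; 0 2⟩

Answer: ⟨0 4; 0 2⟩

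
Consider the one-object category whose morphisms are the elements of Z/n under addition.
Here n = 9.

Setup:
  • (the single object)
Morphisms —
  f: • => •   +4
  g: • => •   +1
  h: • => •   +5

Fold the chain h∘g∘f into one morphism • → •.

  0 +4≡4 +1≡5 +5≡1  (mod 9)
composite: +1

Answer: +1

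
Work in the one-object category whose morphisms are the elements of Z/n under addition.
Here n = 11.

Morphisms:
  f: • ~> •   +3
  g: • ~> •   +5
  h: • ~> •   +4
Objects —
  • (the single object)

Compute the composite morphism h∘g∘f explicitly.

  0 +3≡3 +5≡8 +4≡1  (mod 11)
result: +1

Answer: +1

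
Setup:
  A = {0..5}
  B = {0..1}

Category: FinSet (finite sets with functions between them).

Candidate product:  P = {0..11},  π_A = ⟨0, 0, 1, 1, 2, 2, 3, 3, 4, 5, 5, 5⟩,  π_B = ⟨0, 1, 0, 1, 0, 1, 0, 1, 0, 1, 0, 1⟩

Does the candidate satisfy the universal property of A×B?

Answer: NOT A VALID PRODUCT — duplicate pair at indices 11,9

Derivation:
|A|·|B| = 6·2 = 12;  |P| = 12
Check the pairing map k ↦ (π_A(k), π_B(k)):
  0 ↦ (0,0)
  1 ↦ (0,1)
  2 ↦ (1,0)
  3 ↦ (1,1)
  4 ↦ (2,0)
  5 ↦ (2,1)
  6 ↦ (3,0)
  7 ↦ (3,1)
  8 ↦ (4,0)
  9 ↦ (5,1)
  10 ↦ (5,0)
  11 ↦ (5,1)  ✗ repeats pair of k=9
distinct pairs in image: 11 / 12 needed
  → (5,1) hit at k=9 and k=11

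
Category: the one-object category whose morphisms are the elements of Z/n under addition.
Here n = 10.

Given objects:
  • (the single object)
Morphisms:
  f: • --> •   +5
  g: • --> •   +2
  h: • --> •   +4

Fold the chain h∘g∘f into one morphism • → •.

Answer: +1

Trace:
  0 +5≡5 +2≡7 +4≡1  (mod 10)
⟦path⟧: +1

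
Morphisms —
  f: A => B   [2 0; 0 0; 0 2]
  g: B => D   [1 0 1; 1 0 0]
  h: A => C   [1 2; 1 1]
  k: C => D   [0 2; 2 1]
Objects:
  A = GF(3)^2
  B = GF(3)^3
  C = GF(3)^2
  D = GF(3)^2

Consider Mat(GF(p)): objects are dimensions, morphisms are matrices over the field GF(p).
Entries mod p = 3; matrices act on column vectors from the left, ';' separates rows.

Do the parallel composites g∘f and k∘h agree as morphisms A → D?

Answer: DOES NOT COMMUTE

Trace:
Along f;g (path 1):
  e0=⟨1,0⟩ f=>⟨2,0,0⟩ g=>⟨2,2⟩
  e1=⟨0,1⟩ f=>⟨0,0,2⟩ g=>⟨2,0⟩
  result₁ = [2 2; 2 0]
Along h;k (path 2):
  e0=⟨1,0⟩ h=>⟨1,1⟩ k=>⟨2,0⟩
  e1=⟨0,1⟩ h=>⟨2,1⟩ k=>⟨2,2⟩
  result₂ = [2 2; 0 2]
Equal? differ; not commutative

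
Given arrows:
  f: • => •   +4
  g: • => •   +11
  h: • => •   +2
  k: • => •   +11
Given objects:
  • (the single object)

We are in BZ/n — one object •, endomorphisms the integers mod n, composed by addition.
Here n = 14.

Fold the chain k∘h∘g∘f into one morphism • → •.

  0 +4≡4 +11≡1 +2≡3 +11≡0  (mod 14)
composite: +0

Answer: +0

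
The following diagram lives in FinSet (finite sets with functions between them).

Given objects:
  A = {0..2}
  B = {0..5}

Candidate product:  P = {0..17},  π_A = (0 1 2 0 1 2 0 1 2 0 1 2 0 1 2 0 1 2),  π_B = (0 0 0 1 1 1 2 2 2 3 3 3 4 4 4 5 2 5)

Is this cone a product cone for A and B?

|A|·|B| = 3·6 = 18;  |P| = 18
Check the pairing map k ↦ (π_A(k), π_B(k)):
  0 : (0,0)
  1 : (1,0)
  2 : (2,0)
  3 : (0,1)
  4 : (1,1)
  5 : (2,1)
  6 : (0,2)
  7 : (1,2)
  8 : (2,2)
  9 : (0,3)
  10 : (1,3)
  11 : (2,3)
  12 : (0,4)
  13 : (1,4)
  14 : (2,4)
  15 : (0,5)
  16 : (1,2)  ✗ repeats pair of k=7
  17 : (2,5)
distinct pairs in image: 17 / 18 needed
  → (1,2) hit at k=7 and k=16

Answer: NOT A VALID PRODUCT — duplicate pair at indices 7,16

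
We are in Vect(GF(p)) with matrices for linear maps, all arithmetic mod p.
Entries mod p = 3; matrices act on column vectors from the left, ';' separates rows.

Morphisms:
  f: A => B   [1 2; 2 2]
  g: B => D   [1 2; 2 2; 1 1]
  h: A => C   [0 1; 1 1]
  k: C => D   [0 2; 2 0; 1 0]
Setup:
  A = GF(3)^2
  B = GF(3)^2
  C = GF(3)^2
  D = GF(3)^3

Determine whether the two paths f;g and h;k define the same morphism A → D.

Answer: DOES NOT COMMUTE

Work:
1) trace f;g:
  e0=[1,0] f=>[1,2] g=>[2,0,0]
  e1=[0,1] f=>[2,2] g=>[0,2,1]
  composite₁ = [2 0; 0 2; 0 1]
2) trace h;k:
  e0=[1,0] h=>[0,1] k=>[2,0,0]
  e1=[0,1] h=>[1,1] k=>[2,2,1]
  composite₂ = [2 2; 0 2; 0 1]
Equal? differ; not commutative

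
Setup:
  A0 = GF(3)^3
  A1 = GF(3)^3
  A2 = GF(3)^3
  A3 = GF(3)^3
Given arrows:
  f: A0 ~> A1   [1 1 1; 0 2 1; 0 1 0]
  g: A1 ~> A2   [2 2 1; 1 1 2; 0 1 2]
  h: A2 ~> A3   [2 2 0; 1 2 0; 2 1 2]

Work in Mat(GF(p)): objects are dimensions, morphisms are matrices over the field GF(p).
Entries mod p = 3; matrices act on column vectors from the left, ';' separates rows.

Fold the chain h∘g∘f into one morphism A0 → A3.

  e0=(1,0,0) f~>(1,0,0) g~>(2,1,0) h~>(0,1,2)
  e1=(0,1,0) f~>(1,2,1) g~>(1,2,1) h~>(0,2,0)
  e2=(0,0,1) f~>(1,1,0) g~>(1,2,1) h~>(0,2,0)
composite: [0 0 0; 1 2 2; 2 0 0]

Answer: [0 0 0; 1 2 2; 2 0 0]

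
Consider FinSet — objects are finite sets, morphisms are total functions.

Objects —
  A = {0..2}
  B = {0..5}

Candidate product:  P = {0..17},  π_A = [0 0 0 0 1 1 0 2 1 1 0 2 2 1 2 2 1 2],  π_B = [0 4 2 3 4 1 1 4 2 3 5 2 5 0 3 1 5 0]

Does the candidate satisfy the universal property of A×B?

|A|·|B| = 3·6 = 18;  |P| = 18
Check the pairing map k ↦ (π_A(k), π_B(k)):
  0 : (0,0)
  1 : (0,4)
  2 : (0,2)
  3 : (0,3)
  4 : (1,4)
  5 : (1,1)
  6 : (0,1)
  7 : (2,4)
  8 : (1,2)
  9 : (1,3)
  10 : (0,5)
  11 : (2,2)
  12 : (2,5)
  13 : (1,0)
  14 : (2,3)
  15 : (2,1)
  16 : (1,5)
  17 : (2,0)
distinct pairs in image: 18 / 18 needed
  → bijection onto A×B; projections well-typed.

Answer: VALID PRODUCT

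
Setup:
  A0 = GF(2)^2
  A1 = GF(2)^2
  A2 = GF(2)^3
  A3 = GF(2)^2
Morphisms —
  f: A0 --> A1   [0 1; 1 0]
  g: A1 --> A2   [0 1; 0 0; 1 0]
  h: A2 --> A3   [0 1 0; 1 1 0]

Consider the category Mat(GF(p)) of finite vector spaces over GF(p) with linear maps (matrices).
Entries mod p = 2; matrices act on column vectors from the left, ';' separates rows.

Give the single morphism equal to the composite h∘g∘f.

Answer: [0 0; 1 0]

Work:
  e0=[1,0] f-->[0,1] g-->[1,0,0] h-->[0,1]
  e1=[0,1] f-->[1,0] g-->[0,0,1] h-->[0,0]
result: [0 0; 1 0]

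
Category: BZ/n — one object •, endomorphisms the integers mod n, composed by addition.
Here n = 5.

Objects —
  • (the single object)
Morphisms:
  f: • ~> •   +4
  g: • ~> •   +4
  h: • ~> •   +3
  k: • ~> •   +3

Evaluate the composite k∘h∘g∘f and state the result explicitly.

Answer: +4

Derivation:
  0 +4≡4 +4≡3 +3≡1 +3≡4  (mod 5)
result: +4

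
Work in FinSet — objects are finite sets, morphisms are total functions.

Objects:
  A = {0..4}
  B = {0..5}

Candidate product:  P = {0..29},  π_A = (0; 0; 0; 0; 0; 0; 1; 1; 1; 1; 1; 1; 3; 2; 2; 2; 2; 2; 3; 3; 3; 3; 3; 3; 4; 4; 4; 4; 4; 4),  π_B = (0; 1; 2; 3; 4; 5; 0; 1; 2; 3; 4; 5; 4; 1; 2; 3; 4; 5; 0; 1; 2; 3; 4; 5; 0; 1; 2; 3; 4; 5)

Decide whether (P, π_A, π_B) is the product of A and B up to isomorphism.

|A|·|B| = 5·6 = 30;  |P| = 30
Check the pairing map k ↦ (π_A(k), π_B(k)):
  0 ↦ (0,0)
  1 ↦ (0,1)
  2 ↦ (0,2)
  3 ↦ (0,3)
  4 ↦ (0,4)
  5 ↦ (0,5)
  6 ↦ (1,0)
  7 ↦ (1,1)
  8 ↦ (1,2)
  9 ↦ (1,3)
  10 ↦ (1,4)
  11 ↦ (1,5)
  12 ↦ (3,4)
  13 ↦ (2,1)
  14 ↦ (2,2)
  15 ↦ (2,3)
  16 ↦ (2,4)
  17 ↦ (2,5)
  18 ↦ (3,0)
  19 ↦ (3,1)
  20 ↦ (3,2)
  21 ↦ (3,3)
  22 ↦ (3,4)  ✗ repeats pair of k=12
  23 ↦ (3,5)
  24 ↦ (4,0)
  25 ↦ (4,1)
  26 ↦ (4,2)
  27 ↦ (4,3)
  28 ↦ (4,4)
  29 ↦ (4,5)
distinct pairs in image: 29 / 30 needed
  → (3,4) hit at k=12 and k=22

Answer: NOT A VALID PRODUCT — duplicate pair at indices 22,12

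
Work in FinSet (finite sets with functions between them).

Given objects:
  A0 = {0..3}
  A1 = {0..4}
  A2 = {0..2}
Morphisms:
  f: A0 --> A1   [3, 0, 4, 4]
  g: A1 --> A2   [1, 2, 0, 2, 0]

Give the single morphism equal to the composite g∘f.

  0 f-->3 g-->2
  1 f-->0 g-->1
  2 f-->4 g-->0
  3 f-->4 g-->0
⟦path⟧: [2, 1, 0, 0]

Answer: [2, 1, 0, 0]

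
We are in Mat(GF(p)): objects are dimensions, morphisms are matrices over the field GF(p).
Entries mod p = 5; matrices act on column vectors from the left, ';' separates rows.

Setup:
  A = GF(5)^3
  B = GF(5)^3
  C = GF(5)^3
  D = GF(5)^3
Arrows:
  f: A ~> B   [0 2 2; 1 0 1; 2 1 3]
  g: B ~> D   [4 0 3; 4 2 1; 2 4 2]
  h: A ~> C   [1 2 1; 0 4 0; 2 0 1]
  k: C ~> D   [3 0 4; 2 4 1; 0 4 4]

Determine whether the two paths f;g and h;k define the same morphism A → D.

Answer: DOES NOT COMMUTE

Derivation:
Path 1 = f;g:
  e0=⟨1,0,0⟩ f~>⟨0,1,2⟩ g~>⟨1,4,3⟩
  e1=⟨0,1,0⟩ f~>⟨2,0,1⟩ g~>⟨1,4,1⟩
  e2=⟨0,0,1⟩ f~>⟨2,1,3⟩ g~>⟨2,3,4⟩
  ⟦path⟧₁ = [1 1 2; 4 4 3; 3 1 4]
Path 2 = h;k:
  e0=⟨1,0,0⟩ h~>⟨1,0,2⟩ k~>⟨1,4,3⟩
  e1=⟨0,1,0⟩ h~>⟨2,4,0⟩ k~>⟨1,0,1⟩
  e2=⟨0,0,1⟩ h~>⟨1,0,1⟩ k~>⟨2,3,4⟩
  ⟦path⟧₂ = [1 1 2; 4 0 3; 3 1 4]
Equal? distinct morphisms ✗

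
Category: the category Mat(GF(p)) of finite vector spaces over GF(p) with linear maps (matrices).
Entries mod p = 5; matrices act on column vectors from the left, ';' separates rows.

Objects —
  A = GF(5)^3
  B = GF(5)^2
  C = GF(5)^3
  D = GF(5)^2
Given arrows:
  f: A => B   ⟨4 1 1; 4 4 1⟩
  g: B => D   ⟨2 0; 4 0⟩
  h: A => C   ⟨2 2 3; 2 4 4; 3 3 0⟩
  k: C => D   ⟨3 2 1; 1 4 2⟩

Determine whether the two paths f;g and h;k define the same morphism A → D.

Answer: COMMUTES

Derivation:
1) trace f;g:
  e0=(1,0,0) f=>(4,4) g=>(3,1)
  e1=(0,1,0) f=>(1,4) g=>(2,4)
  e2=(0,0,1) f=>(1,1) g=>(2,4)
  result₁ = ⟨3 2 2; 1 4 4⟩
2) trace h;k:
  e0=(1,0,0) h=>(2,2,3) k=>(3,1)
  e1=(0,1,0) h=>(2,4,3) k=>(2,4)
  e2=(0,0,1) h=>(3,4,0) k=>(2,4)
  result₂ = ⟨3 2 2; 1 4 4⟩
Equal? YES — commutes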